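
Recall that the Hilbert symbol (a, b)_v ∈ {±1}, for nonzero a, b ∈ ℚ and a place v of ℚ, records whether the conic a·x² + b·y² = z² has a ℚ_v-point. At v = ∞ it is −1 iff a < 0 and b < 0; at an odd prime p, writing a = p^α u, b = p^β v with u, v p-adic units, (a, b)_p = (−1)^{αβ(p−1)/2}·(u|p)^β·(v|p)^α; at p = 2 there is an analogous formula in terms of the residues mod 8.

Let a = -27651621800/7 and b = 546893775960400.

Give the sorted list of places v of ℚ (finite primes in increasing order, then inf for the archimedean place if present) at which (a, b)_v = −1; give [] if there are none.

Mod squares: a ≡ -16646, b ≡ 13981. Check v ∈ {∞, 2, 5, 7, 11, 29, 31, 41}.
v=41: a=41^1·(≡4), b=41^1·(≡3) mod 41; (4|41)=+1, (3|41)=-1; (−1)^{1·1·20}·(+1)^1·(-1)^1 = -1.
v=5: a=5^2·(≡4), b=5^2·(≡1) mod 5; (4|5)=+1, (1|5)=+1; (−1)^{2·2·2}·(+1)^2·(+1)^2 = +1.
v=29: a=29^1·(≡20), b=29^2·(≡17) mod 29; (20|29)=+1, (17|29)=-1; (−1)^{1·2·14}·(+1)^2·(-1)^1 = -1.
v=31: a=31^2·(≡4), b=31^3·(≡23) mod 31; (4|31)=+1, (23|31)=-1; (−1)^{2·3·15}·(+1)^3·(-1)^2 = +1.
v=2: v_2(a)=3, v_2(b)=4; units ≡ 5, 5 (mod 8); ε·ε+αω+βω = 0·0+3·1+4·1 ≡ 1  ⇒  (a,b)_2 = -1.
v=7: a=7^-1·(≡2), b=7^0·(≡1) mod 7; (2|7)=+1, (1|7)=+1; (−1)^{-1·0·3}·(+1)^0·(+1)^-1 = +1.
v=∞: -16646 < 0 and 13981 > 0  ⇒  (a,b)_∞ = +1.
v=11: a=11^2·(≡2), b=11^3·(≡7) mod 11; (2|11)=-1, (7|11)=-1; (−1)^{2·3·5}·(-1)^3·(-1)^2 = -1.
|Ram(-16646, 13981)| = 4, even; anisotropic at {2, 11, 29, 41}.

[2, 11, 29, 41]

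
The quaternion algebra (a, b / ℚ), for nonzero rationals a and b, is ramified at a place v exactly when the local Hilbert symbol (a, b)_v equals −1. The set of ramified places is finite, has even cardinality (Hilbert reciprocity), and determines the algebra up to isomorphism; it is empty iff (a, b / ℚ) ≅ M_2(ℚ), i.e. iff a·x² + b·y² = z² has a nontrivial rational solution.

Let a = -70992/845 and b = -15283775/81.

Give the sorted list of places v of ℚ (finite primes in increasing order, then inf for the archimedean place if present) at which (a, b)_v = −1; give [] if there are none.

[13, 17, 29, 31, 37, inf]

(a, b) ≡ (-2465, -611351) mod (ℚ^×)²; places V = {2, 3, 5, 13, 17, 29, 31, 37, 41, ∞}.
(a,b)_2: α=4, β=0; u≡7, v≡1 (mod 8); ε(u)ε(v)=1·0, αω(v)=4·0, βω(u)=0·0; sum ≡ 0  ⇒  +1.
(a,b)_17: α=1, u≡9; β=0, v≡11 (mod 17); (9|17)=+1, (11|17)=-1; sign (−1)^0·+1^0·-1^1 = -1.
(a,b)_∞: sgn(-2465)=−, sgn(-611351)=−, so -1.
(a,b)_3: α=2, u≡1; β=-4, v≡1 (mod 3); (1|3)=+1, (1|3)=+1; sign (−1)^0·+1^-4·+1^2 = +1.
(a,b)_31: α=0, u≡23; β=1, v≡13 (mod 31); (23|31)=-1, (13|31)=-1; sign (−1)^0·-1^1·-1^0 = -1.
(a,b)_37: α=0, u≡29; β=1, v≡36 (mod 37); (29|37)=-1, (36|37)=+1; sign (−1)^0·-1^1·+1^0 = -1.
(a,b)_29: α=1, u≡26; β=0, v≡18 (mod 29); (26|29)=-1, (18|29)=-1; sign (−1)^0·-1^0·-1^1 = -1.
(a,b)_5: α=-1, u≡2; β=2, v≡4 (mod 5); (2|5)=-1, (4|5)=+1; sign (−1)^0·-1^2·+1^-1 = +1.
(a,b)_13: α=-2, u≡8; β=1, v≡2 (mod 13); (8|13)=-1, (2|13)=-1; sign (−1)^0·-1^1·-1^-2 = -1.
(a,b)_41: α=0, u≡9; β=1, v≡3 (mod 41); (9|41)=+1, (3|41)=-1; sign (−1)^0·+1^1·-1^0 = +1.
(-2465, -611351 / ℚ) ramifies at {13, 17, 29, 31, 37, ∞}: a division algebra.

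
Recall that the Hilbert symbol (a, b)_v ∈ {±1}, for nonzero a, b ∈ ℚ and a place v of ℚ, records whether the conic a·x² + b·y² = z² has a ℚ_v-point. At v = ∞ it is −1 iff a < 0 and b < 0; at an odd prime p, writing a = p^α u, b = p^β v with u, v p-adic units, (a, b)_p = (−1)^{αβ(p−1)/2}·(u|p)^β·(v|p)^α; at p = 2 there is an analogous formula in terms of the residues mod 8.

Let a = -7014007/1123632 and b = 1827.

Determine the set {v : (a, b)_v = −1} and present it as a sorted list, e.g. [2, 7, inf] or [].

Mod squares: a ≡ -21, b ≡ 203. Check v ∈ {∞, 2, 3, 7, 11, 13, 17, 29}.
v=13: a=13^2·(≡2), b=13^0·(≡7) mod 13; (2|13)=-1, (7|13)=-1; (−1)^{2·0·6}·(-1)^0·(-1)^2 = +1.
v=∞: -21 < 0 and 203 > 0  ⇒  (a,b)_∞ = +1.
v=3: a=3^-5·(≡2), b=3^2·(≡2) mod 3; (2|3)=-1, (2|3)=-1; (−1)^{-5·2·1}·(-1)^2·(-1)^-5 = -1.
v=17: a=17^-2·(≡9), b=17^0·(≡8) mod 17; (9|17)=+1, (8|17)=+1; (−1)^{-2·0·8}·(+1)^0·(+1)^-2 = +1.
v=2: v_2(a)=-4, v_2(b)=0; units ≡ 3, 3 (mod 8); ε·ε+αω+βω = 1·1+-4·1+0·1 ≡ 1  ⇒  (a,b)_2 = -1.
v=11: a=11^2·(≡9), b=11^0·(≡1) mod 11; (9|11)=+1, (1|11)=+1; (−1)^{2·0·5}·(+1)^0·(+1)^2 = +1.
v=29: a=29^0·(≡19), b=29^1·(≡5) mod 29; (19|29)=-1, (5|29)=+1; (−1)^{0·1·14}·(-1)^1·(+1)^0 = -1.
v=7: a=7^3·(≡2), b=7^1·(≡2) mod 7; (2|7)=+1, (2|7)=+1; (−1)^{3·1·3}·(+1)^1·(+1)^3 = -1.
(-21, 203 / ℚ) ramifies at {2, 3, 7, 29}: a division algebra.

[2, 3, 7, 29]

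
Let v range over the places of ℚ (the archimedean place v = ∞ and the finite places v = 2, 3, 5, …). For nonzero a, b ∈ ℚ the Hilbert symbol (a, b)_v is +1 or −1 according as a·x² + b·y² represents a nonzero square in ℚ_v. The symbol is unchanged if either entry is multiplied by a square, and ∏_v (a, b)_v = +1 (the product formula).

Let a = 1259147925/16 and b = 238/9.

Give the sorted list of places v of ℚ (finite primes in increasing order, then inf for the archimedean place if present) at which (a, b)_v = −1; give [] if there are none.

[2, 7, 17, 31]

Mod squares: a ≡ 5596213, b ≡ 238. Check v ∈ {∞, 2, 3, 5, 7, 17, 31, 37, 41}.
v=37: a=37^1·(≡1), b=37^0·(≡10) mod 37; (1|37)=+1, (10|37)=+1; (−1)^{1·0·18}·(+1)^0·(+1)^1 = +1.
v=3: a=3^2·(≡1), b=3^-2·(≡1) mod 3; (1|3)=+1, (1|3)=+1; (−1)^{2·-2·1}·(+1)^-2·(+1)^2 = +1.
v=17: a=17^1·(≡13), b=17^1·(≡11) mod 17; (13|17)=+1, (11|17)=-1; (−1)^{1·1·8}·(+1)^1·(-1)^1 = -1.
v=31: a=31^1·(≡5), b=31^0·(≡23) mod 31; (5|31)=+1, (23|31)=-1; (−1)^{1·0·15}·(+1)^0·(-1)^1 = -1.
v=∞: 5596213 > 0 and 238 > 0  ⇒  (a,b)_∞ = +1.
v=2: v_2(a)=-4, v_2(b)=1; units ≡ 5, 7 (mod 8); ε·ε+αω+βω = 0·1+-4·0+1·1 ≡ 1  ⇒  (a,b)_2 = -1.
v=7: a=7^1·(≡5), b=7^1·(≡3) mod 7; (5|7)=-1, (3|7)=-1; (−1)^{1·1·3}·(-1)^1·(-1)^1 = -1.
v=41: a=41^1·(≡5), b=41^0·(≡31) mod 41; (5|41)=+1, (31|41)=+1; (−1)^{1·0·20}·(+1)^0·(+1)^1 = +1.
v=5: a=5^2·(≡2), b=5^0·(≡2) mod 5; (2|5)=-1, (2|5)=-1; (−1)^{2·0·2}·(-1)^0·(-1)^2 = +1.
|Ram(5596213, 238)| = 4, even; anisotropic at {2, 7, 17, 31}.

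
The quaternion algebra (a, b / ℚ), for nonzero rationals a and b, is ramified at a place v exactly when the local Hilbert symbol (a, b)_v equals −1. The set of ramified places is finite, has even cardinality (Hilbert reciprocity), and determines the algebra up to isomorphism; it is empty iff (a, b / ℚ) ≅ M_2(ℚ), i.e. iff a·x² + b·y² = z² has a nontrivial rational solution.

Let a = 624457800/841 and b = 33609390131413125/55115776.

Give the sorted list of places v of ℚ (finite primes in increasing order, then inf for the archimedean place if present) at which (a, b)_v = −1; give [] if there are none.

(a, b) ≡ (2, 589) mod (ℚ^×)²; places V = {2, 3, 5, 19, 29, 31, ∞}.
(a,b)_19: α=2, u≡8; β=5, v≡15 (mod 19); (8|19)=-1, (15|19)=-1; sign (−1)^0·-1^5·-1^2 = -1.
(a,b)_29: α=-2, u≡17; β=-2, v≡9 (mod 29); (17|29)=-1, (9|29)=+1; sign (−1)^0·-1^-2·+1^-2 = +1.
(a,b)_3: α=2, u≡2; β=6, v≡1 (mod 3); (2|3)=-1, (1|3)=+1; sign (−1)^0·-1^6·+1^2 = +1.
(a,b)_5: α=2, u≡2; β=4, v≡1 (mod 5); (2|5)=-1, (1|5)=+1; sign (−1)^0·-1^4·+1^2 = +1.
(a,b)_31: α=2, u≡10; β=3, v≡19 (mod 31); (10|31)=+1, (19|31)=+1; sign (−1)^0·+1^3·+1^2 = +1.
(a,b)_∞: sgn(2)=+, sgn(589)=+, so +1.
(a,b)_2: α=3, β=-16; u≡1, v≡5 (mod 8); ε(u)ε(v)=0·0, αω(v)=3·1, βω(u)=-16·0; sum ≡ 1  ⇒  -1.
|Ram(2, 589)| = 2, even; anisotropic at {2, 19}.

[2, 19]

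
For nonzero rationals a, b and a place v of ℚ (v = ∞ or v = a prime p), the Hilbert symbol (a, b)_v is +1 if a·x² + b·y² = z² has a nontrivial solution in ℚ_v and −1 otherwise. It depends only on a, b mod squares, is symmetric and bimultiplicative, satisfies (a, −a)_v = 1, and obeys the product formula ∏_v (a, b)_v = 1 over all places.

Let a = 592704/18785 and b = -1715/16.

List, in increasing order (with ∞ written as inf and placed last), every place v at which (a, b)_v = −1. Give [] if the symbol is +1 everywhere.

[]

Mod squares: a ≡ 1365, b ≡ -35. Check v ∈ {∞, 2, 3, 5, 7, 13, 17}.
v=2: v_2(a)=6, v_2(b)=-4; units ≡ 5, 5 (mod 8); ε·ε+αω+βω = 0·0+6·1+-4·1 ≡ 0  ⇒  (a,b)_2 = +1.
v=17: a=17^-2·(≡6), b=17^0·(≡15) mod 17; (6|17)=-1, (15|17)=+1; (−1)^{-2·0·8}·(-1)^0·(+1)^-2 = +1.
v=13: a=13^-1·(≡4), b=13^0·(≡9) mod 13; (4|13)=+1, (9|13)=+1; (−1)^{-1·0·6}·(+1)^0·(+1)^-1 = +1.
v=∞: 1365 > 0 and -35 < 0  ⇒  (a,b)_∞ = +1.
v=3: a=3^3·(≡2), b=3^0·(≡1) mod 3; (2|3)=-1, (1|3)=+1; (−1)^{3·0·1}·(-1)^0·(+1)^3 = +1.
v=5: a=5^-1·(≡2), b=5^1·(≡2) mod 5; (2|5)=-1, (2|5)=-1; (−1)^{-1·1·2}·(-1)^1·(-1)^-1 = +1.
v=7: a=7^3·(≡5), b=7^3·(≡1) mod 7; (5|7)=-1, (1|7)=+1; (−1)^{3·3·3}·(-1)^3·(+1)^3 = +1.
Ram(a, b) = ∅: the form 1365·x² + -35·y² − z² is isotropic over every ℚ_v, so by Hasse–Minkowski it is isotropic over ℚ.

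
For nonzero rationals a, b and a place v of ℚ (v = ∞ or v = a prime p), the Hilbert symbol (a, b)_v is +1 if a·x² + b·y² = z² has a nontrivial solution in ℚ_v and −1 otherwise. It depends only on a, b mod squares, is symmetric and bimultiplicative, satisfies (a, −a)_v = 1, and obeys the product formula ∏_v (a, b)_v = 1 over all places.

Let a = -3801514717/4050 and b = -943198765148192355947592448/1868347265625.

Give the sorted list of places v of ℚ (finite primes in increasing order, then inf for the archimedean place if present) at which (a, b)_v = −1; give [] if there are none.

(a, b) ≡ (-1282346, -43) mod (ℚ^×)²; places V = {2, 3, 5, 7, 11, 13, 31, 37, 43, ∞}.
(a,b)_2: α=-1, β=8; u≡3, v≡5 (mod 8); ε(u)ε(v)=1·0, αω(v)=-1·1, βω(u)=8·1; sum ≡ 1  ⇒  -1.
(a,b)_3: α=-4, u≡1; β=-14, v≡2 (mod 3); (1|3)=+1, (2|3)=-1; sign (−1)^0·+1^-14·-1^-4 = +1.
(a,b)_31: α=1, u≡10; β=2, v≡4 (mod 31); (10|31)=+1, (4|31)=+1; sign (−1)^0·+1^2·+1^1 = +1.
(a,b)_13: α=1, u≡2; β=2, v≡9 (mod 13); (2|13)=-1, (9|13)=+1; sign (−1)^0·-1^2·+1^1 = +1.
(a,b)_5: α=-2, u≡4; β=-8, v≡3 (mod 5); (4|5)=+1, (3|5)=-1; sign (−1)^0·+1^-8·-1^-2 = +1.
(a,b)_∞: sgn(-1282346)=−, sgn(-43)=−, so -1.
(a,b)_43: α=1, u≡26; β=3, v≡12 (mod 43); (26|43)=-1, (12|43)=-1; sign (−1)^1·-1^3·-1^1 = -1.
(a,b)_7: α=2, u≡3; β=6, v≡3 (mod 7); (3|7)=-1, (3|7)=-1; sign (−1)^0·-1^6·-1^2 = +1.
(a,b)_11: α=2, u≡4; β=6, v≡5 (mod 11); (4|11)=+1, (5|11)=+1; sign (−1)^0·+1^6·+1^2 = +1.
(a,b)_37: α=1, u≡4; β=2, v≡17 (mod 37); (4|37)=+1, (17|37)=-1; sign (−1)^0·+1^2·-1^1 = -1.
(-1282346, -43 / ℚ) ramifies at {2, 37, 43, ∞}: a division algebra.

[2, 37, 43, inf]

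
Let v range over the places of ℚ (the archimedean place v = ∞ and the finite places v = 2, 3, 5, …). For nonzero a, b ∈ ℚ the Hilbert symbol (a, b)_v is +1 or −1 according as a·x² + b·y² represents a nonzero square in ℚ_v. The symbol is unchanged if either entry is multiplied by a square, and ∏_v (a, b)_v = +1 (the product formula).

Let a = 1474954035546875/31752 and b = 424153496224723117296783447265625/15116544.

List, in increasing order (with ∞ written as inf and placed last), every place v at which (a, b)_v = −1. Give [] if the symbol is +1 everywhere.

[5, 13, 23, 29, 41, 43]

(a, b) ≡ (44684998, 823745) mod (ℚ^×)²; places V = {2, 3, 5, 7, 13, 19, 23, 29, 41, 43, ∞}.
(a,b)_5: α=8, u≡3; β=15, v≡4 (mod 5); (3|5)=-1, (4|5)=+1; sign (−1)^0·-1^15·+1^8 = -1.
(a,b)_43: α=1, u≡34; β=2, v≡34 (mod 43); (34|43)=-1, (34|43)=-1; sign (−1)^0·-1^2·-1^1 = -1.
(a,b)_3: α=-4, u≡1; β=-10, v≡2 (mod 3); (1|3)=+1, (2|3)=-1; sign (−1)^0·+1^-10·-1^-4 = +1.
(a,b)_19: α=1, u≡15; β=3, v≡5 (mod 19); (15|19)=-1, (5|19)=+1; sign (−1)^1·-1^3·+1^1 = +1.
(a,b)_7: α=-2, u≡4; β=0, v≡3 (mod 7); (4|7)=+1, (3|7)=-1; sign (−1)^0·+1^0·-1^-2 = +1.
(a,b)_13: α=2, u≡6; β=3, v≡12 (mod 13); (6|13)=-1, (12|13)=+1; sign (−1)^0·-1^3·+1^2 = -1.
(a,b)_29: α=1, u≡13; β=3, v≡3 (mod 29); (13|29)=+1, (3|29)=-1; sign (−1)^0·+1^3·-1^1 = -1.
(a,b)_2: α=-3, β=-8; u≡3, v≡1 (mod 8); ε(u)ε(v)=1·0, αω(v)=-3·0, βω(u)=-8·1; sum ≡ 0  ⇒  +1.
(a,b)_23: α=1, u≡1; β=3, v≡13 (mod 23); (1|23)=+1, (13|23)=+1; sign (−1)^1·+1^3·+1^1 = -1.
(a,b)_41: α=1, u≡40; β=2, v≡17 (mod 41); (40|41)=+1, (17|41)=-1; sign (−1)^0·+1^2·-1^1 = -1.
(a,b)_∞: sgn(44684998)=+, sgn(823745)=+, so +1.
|Ram(44684998, 823745)| = 6, even; anisotropic at {5, 13, 23, 29, 41, 43}.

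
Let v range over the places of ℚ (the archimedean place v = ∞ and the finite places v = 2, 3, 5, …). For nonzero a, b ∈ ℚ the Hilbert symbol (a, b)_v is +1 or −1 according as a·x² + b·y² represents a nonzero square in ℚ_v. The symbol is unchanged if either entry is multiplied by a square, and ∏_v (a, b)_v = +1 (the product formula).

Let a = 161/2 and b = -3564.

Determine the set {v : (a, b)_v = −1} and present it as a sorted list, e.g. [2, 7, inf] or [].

[2, 7]

(a, b) ≡ (322, -11) mod (ℚ^×)²; places V = {2, 3, 7, 11, 23, ∞}.
(a,b)_11: α=0, u≡9; β=1, v≡6 (mod 11); (9|11)=+1, (6|11)=-1; sign (−1)^0·+1^1·-1^0 = +1.
(a,b)_3: α=0, u≡1; β=4, v≡1 (mod 3); (1|3)=+1, (1|3)=+1; sign (−1)^0·+1^4·+1^0 = +1.
(a,b)_23: α=1, u≡15; β=0, v≡1 (mod 23); (15|23)=-1, (1|23)=+1; sign (−1)^0·-1^0·+1^1 = +1.
(a,b)_2: α=-1, β=2; u≡1, v≡5 (mod 8); ε(u)ε(v)=0·0, αω(v)=-1·1, βω(u)=2·0; sum ≡ 1  ⇒  -1.
(a,b)_7: α=1, u≡1; β=0, v≡6 (mod 7); (1|7)=+1, (6|7)=-1; sign (−1)^0·+1^0·-1^1 = -1.
(a,b)_∞: sgn(322)=+, sgn(-11)=−, so +1.
(322, -11 / ℚ) ramifies at {2, 7}: a division algebra.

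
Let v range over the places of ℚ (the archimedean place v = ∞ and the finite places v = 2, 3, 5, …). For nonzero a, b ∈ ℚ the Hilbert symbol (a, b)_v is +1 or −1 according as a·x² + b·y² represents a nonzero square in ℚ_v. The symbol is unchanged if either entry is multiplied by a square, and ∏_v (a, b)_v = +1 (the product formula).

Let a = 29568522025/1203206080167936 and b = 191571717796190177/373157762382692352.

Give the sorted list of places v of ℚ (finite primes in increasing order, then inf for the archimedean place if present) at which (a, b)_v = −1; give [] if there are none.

(a, b) ≡ (31, 34) mod (ℚ^×)²; places V = {2, 3, 5, 7, 13, 17, 31, 41, ∞}.
(a,b)_13: α=-4, u≡8; β=-6, v≡5 (mod 13); (8|13)=-1, (5|13)=-1; sign (−1)^0·-1^-6·-1^-4 = +1.
(a,b)_41: α=0, u≡25; β=2, v≡7 (mod 41); (25|41)=+1, (7|41)=-1; sign (−1)^0·+1^2·-1^0 = +1.
(a,b)_17: α=6, u≡10; β=9, v≡1 (mod 17); (10|17)=-1, (1|17)=+1; sign (−1)^0·-1^9·+1^6 = -1.
(a,b)_7: α=2, u≡5; β=0, v≡6 (mod 7); (5|7)=-1, (6|7)=-1; sign (−1)^0·-1^0·-1^2 = +1.
(a,b)_∞: sgn(31)=+, sgn(34)=+, so +1.
(a,b)_3: α=-4, u≡1; β=-2, v≡1 (mod 3); (1|3)=+1, (1|3)=+1; sign (−1)^0·+1^-2·+1^-4 = +1.
(a,b)_5: α=2, u≡1; β=0, v≡1 (mod 5); (1|5)=+1, (1|5)=+1; sign (−1)^0·+1^0·+1^2 = +1.
(a,b)_31: α=-1, u≡2; β=2, v≡13 (mod 31); (2|31)=+1, (13|31)=-1; sign (−1)^0·+1^2·-1^-1 = -1.
(a,b)_2: α=-24, β=-33; u≡7, v≡1 (mod 8); ε(u)ε(v)=1·0, αω(v)=-24·0, βω(u)=-33·0; sum ≡ 0  ⇒  +1.
Ram(31, 34) = {17, 31}; no ℚ_17-point on the conic.

[17, 31]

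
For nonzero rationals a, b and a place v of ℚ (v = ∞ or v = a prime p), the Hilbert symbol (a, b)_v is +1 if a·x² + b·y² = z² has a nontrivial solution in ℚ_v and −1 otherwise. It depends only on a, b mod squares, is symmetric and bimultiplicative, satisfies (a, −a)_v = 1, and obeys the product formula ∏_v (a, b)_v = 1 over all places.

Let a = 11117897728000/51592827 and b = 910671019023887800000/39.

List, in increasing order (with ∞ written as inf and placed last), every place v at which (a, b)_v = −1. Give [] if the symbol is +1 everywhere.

[3, 5, 13, 17, 19, 29]

Mod squares: a ≡ 33915, b ≡ 107445. Check v ∈ {∞, 2, 3, 5, 7, 11, 13, 17, 19, 29}.
v=17: a=17^1·(≡11), b=17^4·(≡6) mod 17; (11|17)=-1, (6|17)=-1; (−1)^{1·4·8}·(-1)^4·(-1)^1 = -1.
v=19: a=19^1·(≡8), b=19^1·(≡12) mod 19; (8|19)=-1, (12|19)=-1; (−1)^{1·1·9}·(-1)^1·(-1)^1 = -1.
v=11: a=11^-2·(≡6), b=11^0·(≡6) mod 11; (6|11)=-1, (6|11)=-1; (−1)^{-2·0·5}·(-1)^0·(-1)^-2 = +1.
v=3: a=3^-1·(≡1), b=3^-1·(≡1) mod 3; (1|3)=+1, (1|3)=+1; (−1)^{-1·-1·1}·(+1)^-1·(+1)^-1 = -1.
v=∞: 33915 > 0 and 107445 > 0  ⇒  (a,b)_∞ = +1.
v=13: a=13^-2·(≡6), b=13^-1·(≡12) mod 13; (6|13)=-1, (12|13)=+1; (−1)^{-2·-1·6}·(-1)^-1·(+1)^-2 = -1.
v=2: v_2(a)=14, v_2(b)=6; units ≡ 3, 5 (mod 8); ε·ε+αω+βω = 1·0+14·1+6·1 ≡ 0  ⇒  (a,b)_2 = +1.
v=5: a=5^3·(≡2), b=5^5·(≡4) mod 5; (2|5)=-1, (4|5)=+1; (−1)^{3·5·2}·(-1)^5·(+1)^3 = -1.
v=29: a=29^-2·(≡10), b=29^3·(≡6) mod 29; (10|29)=-1, (6|29)=+1; (−1)^{-2·3·14}·(-1)^3·(+1)^-2 = -1.
v=7: a=7^5·(≡4), b=7^6·(≡1) mod 7; (4|7)=+1, (1|7)=+1; (−1)^{5·6·3}·(+1)^6·(+1)^5 = +1.
(33915, 107445 / ℚ) ramifies at {3, 5, 13, 17, 19, 29}: a division algebra.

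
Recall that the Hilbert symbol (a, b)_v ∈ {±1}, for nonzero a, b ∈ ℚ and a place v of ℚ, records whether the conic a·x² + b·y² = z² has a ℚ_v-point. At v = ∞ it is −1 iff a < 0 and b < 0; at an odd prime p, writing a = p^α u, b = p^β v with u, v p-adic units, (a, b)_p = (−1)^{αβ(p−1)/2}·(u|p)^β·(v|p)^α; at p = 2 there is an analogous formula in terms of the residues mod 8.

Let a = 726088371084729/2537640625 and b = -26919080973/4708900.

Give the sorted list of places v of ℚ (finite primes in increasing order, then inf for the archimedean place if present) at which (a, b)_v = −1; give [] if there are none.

[]

(a, b) ≡ (1, -37) mod (ℚ^×)²; places V = {2, 3, 5, 7, 13, 31, 37, ∞}.
(a,b)_13: α=-2, u≡3; β=0, v≡8 (mod 13); (3|13)=+1, (8|13)=-1; sign (−1)^0·+1^0·-1^-2 = +1.
(a,b)_3: α=18, u≡1; β=12, v≡2 (mod 3); (1|3)=+1, (2|3)=-1; sign (−1)^0·+1^12·-1^18 = +1.
(a,b)_5: α=-6, u≡1; β=-2, v≡2 (mod 5); (1|5)=+1, (2|5)=-1; sign (−1)^0·+1^-2·-1^-6 = +1.
(a,b)_31: α=-2, u≡16; β=-2, v≡4 (mod 31); (16|31)=+1, (4|31)=+1; sign (−1)^0·+1^-2·+1^-2 = +1.
(a,b)_37: α=4, u≡4; β=3, v≡33 (mod 37); (4|37)=+1, (33|37)=+1; sign (−1)^0·+1^3·+1^4 = +1.
(a,b)_∞: sgn(1)=+, sgn(-37)=−, so +1.
(a,b)_7: α=0, u≡1; β=-2, v≡5 (mod 7); (1|7)=+1, (5|7)=-1; sign (−1)^0·+1^-2·-1^0 = +1.
(a,b)_2: α=0, β=-2; u≡1, v≡3 (mod 8); ε(u)ε(v)=0·1, αω(v)=0·1, βω(u)=-2·0; sum ≡ 0  ⇒  +1.
Every local symbol is +1, so the conic 1·x² + -37·y² = z² has ℚ_v-points for all v and hence a ℚ-point; (a, b / ℚ) ≅ M_2(ℚ).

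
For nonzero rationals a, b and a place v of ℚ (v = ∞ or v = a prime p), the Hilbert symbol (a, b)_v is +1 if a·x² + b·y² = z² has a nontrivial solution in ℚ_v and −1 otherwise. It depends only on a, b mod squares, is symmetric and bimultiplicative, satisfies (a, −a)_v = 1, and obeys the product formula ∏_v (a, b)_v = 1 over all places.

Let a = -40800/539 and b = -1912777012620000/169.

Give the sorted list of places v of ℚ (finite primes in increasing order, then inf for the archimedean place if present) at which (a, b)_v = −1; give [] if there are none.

Mod squares: a ≡ -1122, b ≡ -100878. Check v ∈ {∞, 2, 3, 5, 7, 11, 13, 17, 23, 43}.
v=23: a=23^0·(≡14), b=23^1·(≡21) mod 23; (14|23)=-1, (21|23)=-1; (−1)^{0·1·11}·(-1)^1·(-1)^0 = -1.
v=7: a=7^-2·(≡6), b=7^0·(≡5) mod 7; (6|7)=-1, (5|7)=-1; (−1)^{-2·0·3}·(-1)^0·(-1)^-2 = +1.
v=3: a=3^1·(≡1), b=3^9·(≡1) mod 3; (1|3)=+1, (1|3)=+1; (−1)^{1·9·1}·(+1)^9·(+1)^1 = -1.
v=2: v_2(a)=5, v_2(b)=5; units ≡ 7, 1 (mod 8); ε·ε+αω+βω = 1·0+5·0+5·0 ≡ 0  ⇒  (a,b)_2 = +1.
v=11: a=11^-1·(≡2), b=11^0·(≡3) mod 11; (2|11)=-1, (3|11)=+1; (−1)^{-1·0·5}·(-1)^0·(+1)^-1 = +1.
v=∞: -1122 < 0 and -100878 < 0  ⇒  (a,b)_∞ = -1.
v=13: a=13^0·(≡12), b=13^-2·(≡6) mod 13; (12|13)=+1, (6|13)=-1; (−1)^{0·-2·6}·(+1)^-2·(-1)^0 = +1.
v=17: a=17^1·(≡4), b=17^3·(≡13) mod 17; (4|17)=+1, (13|17)=+1; (−1)^{1·3·8}·(+1)^3·(+1)^1 = +1.
v=43: a=43^0·(≡19), b=43^1·(≡20) mod 43; (19|43)=-1, (20|43)=-1; (−1)^{0·1·21}·(-1)^1·(-1)^0 = -1.
v=5: a=5^2·(≡2), b=5^4·(≡2) mod 5; (2|5)=-1, (2|5)=-1; (−1)^{2·4·2}·(-1)^4·(-1)^2 = +1.
Ram(-1122, -100878) = {3, 23, 43, ∞}; no ℚ_3-point on the conic.

[3, 23, 43, inf]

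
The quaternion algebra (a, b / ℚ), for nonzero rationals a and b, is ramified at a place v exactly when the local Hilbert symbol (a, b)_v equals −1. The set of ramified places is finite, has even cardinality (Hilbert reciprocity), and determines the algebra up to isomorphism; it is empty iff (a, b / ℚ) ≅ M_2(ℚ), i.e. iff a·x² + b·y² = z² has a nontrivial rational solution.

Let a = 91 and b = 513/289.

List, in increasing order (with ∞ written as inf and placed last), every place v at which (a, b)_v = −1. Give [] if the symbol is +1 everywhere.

[13, 19]

(a, b) ≡ (91, 57) mod (ℚ^×)²; places V = {2, 3, 7, 13, 17, 19, ∞}.
(a,b)_7: α=1, u≡6; β=0, v≡1 (mod 7); (6|7)=-1, (1|7)=+1; sign (−1)^0·-1^0·+1^1 = +1.
(a,b)_3: α=0, u≡1; β=3, v≡1 (mod 3); (1|3)=+1, (1|3)=+1; sign (−1)^0·+1^3·+1^0 = +1.
(a,b)_∞: sgn(91)=+, sgn(57)=+, so +1.
(a,b)_19: α=0, u≡15; β=1, v≡2 (mod 19); (15|19)=-1, (2|19)=-1; sign (−1)^0·-1^1·-1^0 = -1.
(a,b)_2: α=0, β=0; u≡3, v≡1 (mod 8); ε(u)ε(v)=1·0, αω(v)=0·0, βω(u)=0·1; sum ≡ 0  ⇒  +1.
(a,b)_13: α=1, u≡7; β=0, v≡2 (mod 13); (7|13)=-1, (2|13)=-1; sign (−1)^0·-1^0·-1^1 = -1.
(a,b)_17: α=0, u≡6; β=-2, v≡3 (mod 17); (6|17)=-1, (3|17)=-1; sign (−1)^0·-1^-2·-1^0 = +1.
(91, 57 / ℚ) ramifies at {13, 19}: a division algebra.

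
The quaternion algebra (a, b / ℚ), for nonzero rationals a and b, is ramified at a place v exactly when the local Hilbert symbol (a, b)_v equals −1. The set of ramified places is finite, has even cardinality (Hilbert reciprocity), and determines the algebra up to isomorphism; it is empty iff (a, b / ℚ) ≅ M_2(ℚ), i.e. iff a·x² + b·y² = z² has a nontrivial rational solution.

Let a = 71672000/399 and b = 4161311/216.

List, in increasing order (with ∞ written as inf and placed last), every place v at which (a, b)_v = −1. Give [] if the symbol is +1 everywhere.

[2, 7]

(a, b) ≡ (61845, 714) mod (ℚ^×)²; places V = {2, 3, 5, 7, 11, 17, 19, 31, ∞}.
(a,b)_11: α=0, u≡5; β=2, v≡7 (mod 11); (5|11)=+1, (7|11)=-1; sign (−1)^0·+1^2·-1^0 = +1.
(a,b)_3: α=-1, u≡2; β=-3, v≡1 (mod 3); (2|3)=-1, (1|3)=+1; sign (−1)^1·-1^-3·+1^-1 = +1.
(a,b)_19: α=-1, u≡5; β=0, v≡1 (mod 19); (5|19)=+1, (1|19)=+1; sign (−1)^0·+1^0·+1^-1 = +1.
(a,b)_5: α=3, u≡4; β=0, v≡1 (mod 5); (4|5)=+1, (1|5)=+1; sign (−1)^0·+1^0·+1^3 = +1.
(a,b)_7: α=-1, u≡1; β=1, v≡2 (mod 7); (1|7)=+1, (2|7)=+1; sign (−1)^1·+1^1·+1^-1 = -1.
(a,b)_∞: sgn(61845)=+, sgn(714)=+, so +1.
(a,b)_17: α=2, u≡9; β=3, v≡4 (mod 17); (9|17)=+1, (4|17)=+1; sign (−1)^0·+1^3·+1^2 = +1.
(a,b)_31: α=1, u≡26; β=0, v≡5 (mod 31); (26|31)=-1, (5|31)=+1; sign (−1)^0·-1^0·+1^1 = +1.
(a,b)_2: α=6, β=-3; u≡5, v≡5 (mod 8); ε(u)ε(v)=0·0, αω(v)=6·1, βω(u)=-3·1; sum ≡ 1  ⇒  -1.
(61845, 714 / ℚ) ramifies at {2, 7}: a division algebra.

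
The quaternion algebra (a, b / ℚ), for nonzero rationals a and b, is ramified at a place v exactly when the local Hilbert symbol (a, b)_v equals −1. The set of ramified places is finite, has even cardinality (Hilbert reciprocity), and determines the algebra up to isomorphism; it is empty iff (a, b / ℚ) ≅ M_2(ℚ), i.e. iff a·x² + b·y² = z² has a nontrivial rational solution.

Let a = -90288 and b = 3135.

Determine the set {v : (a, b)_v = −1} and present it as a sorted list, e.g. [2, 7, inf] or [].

[3, 5]

(a, b) ≡ (-627, 3135) mod (ℚ^×)²; places V = {2, 3, 5, 11, 19, ∞}.
(a,b)_3: α=3, u≡1; β=1, v≡1 (mod 3); (1|3)=+1, (1|3)=+1; sign (−1)^1·+1^1·+1^3 = -1.
(a,b)_5: α=0, u≡2; β=1, v≡2 (mod 5); (2|5)=-1, (2|5)=-1; sign (−1)^0·-1^1·-1^0 = -1.
(a,b)_∞: sgn(-627)=−, sgn(3135)=+, so +1.
(a,b)_2: α=4, β=0; u≡5, v≡7 (mod 8); ε(u)ε(v)=0·1, αω(v)=4·0, βω(u)=0·1; sum ≡ 0  ⇒  +1.
(a,b)_11: α=1, u≡9; β=1, v≡10 (mod 11); (9|11)=+1, (10|11)=-1; sign (−1)^1·+1^1·-1^1 = +1.
(a,b)_19: α=1, u≡17; β=1, v≡13 (mod 19); (17|19)=+1, (13|19)=-1; sign (−1)^1·+1^1·-1^1 = +1.
|Ram(-627, 3135)| = 2, even; anisotropic at {3, 5}.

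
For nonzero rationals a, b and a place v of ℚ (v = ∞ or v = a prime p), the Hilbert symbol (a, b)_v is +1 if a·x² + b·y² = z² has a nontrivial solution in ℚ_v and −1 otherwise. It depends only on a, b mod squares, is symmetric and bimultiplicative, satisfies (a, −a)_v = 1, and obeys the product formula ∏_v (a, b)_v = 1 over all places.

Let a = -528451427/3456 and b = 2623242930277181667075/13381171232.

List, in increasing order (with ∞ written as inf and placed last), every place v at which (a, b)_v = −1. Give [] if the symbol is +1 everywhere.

(a, b) ≡ (-122322, 40774) mod (ℚ^×)²; places V = {2, 3, 5, 7, 11, 13, 17, 19, 23, 29, 37, ∞}.
(a,b)_13: α=0, u≡5; β=-4, v≡2 (mod 13); (5|13)=-1, (2|13)=-1; sign (−1)^0·-1^-4·-1^0 = +1.
(a,b)_2: α=-7, β=-5; u≡7, v≡3 (mod 8); ε(u)ε(v)=1·1, αω(v)=-7·1, βω(u)=-5·0; sum ≡ 0  ⇒  +1.
(a,b)_19: α=1, u≡13; β=3, v≡13 (mod 19); (13|19)=-1, (13|19)=-1; sign (−1)^1·-1^3·-1^1 = -1.
(a,b)_3: α=-3, u≡2; β=4, v≡1 (mod 3); (2|3)=-1, (1|3)=+1; sign (−1)^0·-1^4·+1^-3 = +1.
(a,b)_37: α=1, u≡13; β=3, v≡15 (mod 37); (13|37)=-1, (15|37)=-1; sign (−1)^0·-1^3·-1^1 = +1.
(a,b)_17: α=0, u≡10; β=2, v≡2 (mod 17); (10|17)=-1, (2|17)=+1; sign (−1)^0·-1^2·+1^0 = +1.
(a,b)_23: α=2, u≡7; β=2, v≡16 (mod 23); (7|23)=-1, (16|23)=+1; sign (−1)^0·-1^2·+1^2 = +1.
(a,b)_7: α=2, u≡6; β=0, v≡6 (mod 7); (6|7)=-1, (6|7)=-1; sign (−1)^0·-1^0·-1^2 = +1.
(a,b)_29: α=1, u≡7; β=3, v≡3 (mod 29); (7|29)=+1, (3|29)=-1; sign (−1)^0·+1^3·-1^1 = -1.
(a,b)_11: α=0, u≡1; β=-4, v≡10 (mod 11); (1|11)=+1, (10|11)=-1; sign (−1)^0·+1^-4·-1^0 = +1.
(a,b)_5: α=0, u≡3; β=2, v≡4 (mod 5); (3|5)=-1, (4|5)=+1; sign (−1)^0·-1^2·+1^0 = +1.
(a,b)_∞: sgn(-122322)=−, sgn(40774)=+, so +1.
|Ram(-122322, 40774)| = 2, even; anisotropic at {19, 29}.

[19, 29]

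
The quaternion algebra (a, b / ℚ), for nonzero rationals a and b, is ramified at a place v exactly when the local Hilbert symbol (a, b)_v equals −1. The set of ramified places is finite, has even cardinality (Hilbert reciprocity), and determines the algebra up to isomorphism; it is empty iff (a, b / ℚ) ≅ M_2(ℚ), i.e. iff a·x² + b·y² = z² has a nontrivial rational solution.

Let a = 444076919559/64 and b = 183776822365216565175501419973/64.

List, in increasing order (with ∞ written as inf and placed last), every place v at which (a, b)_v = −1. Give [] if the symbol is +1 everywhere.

[13, 37, 47, 53]

Mod squares: a ≡ 12831, b ≡ 8387197. Check v ∈ {∞, 2, 3, 7, 13, 37, 47, 53}.
v=2: v_2(a)=-6, v_2(b)=-6; units ≡ 7, 5 (mod 8); ε·ε+αω+βω = 1·0+-6·1+-6·0 ≡ 0  ⇒  (a,b)_2 = +1.
v=3: a=3^3·(≡2), b=3^4·(≡1) mod 3; (2|3)=-1, (1|3)=+1; (−1)^{3·4·1}·(-1)^4·(+1)^3 = +1.
v=7: a=7^1·(≡5), b=7^3·(≡4) mod 7; (5|7)=-1, (4|7)=+1; (−1)^{1·3·3}·(-1)^3·(+1)^1 = +1.
v=37: a=37^2·(≡8), b=37^5·(≡22) mod 37; (8|37)=-1, (22|37)=-1; (−1)^{2·5·18}·(-1)^5·(-1)^2 = -1.
v=47: a=47^1·(≡38), b=47^3·(≡45) mod 47; (38|47)=-1, (45|47)=-1; (−1)^{1·3·23}·(-1)^3·(-1)^1 = -1.
v=13: a=13^1·(≡10), b=13^3·(≡8) mod 13; (10|13)=+1, (8|13)=-1; (−1)^{1·3·6}·(+1)^3·(-1)^1 = -1.
v=∞: 12831 > 0 and 8387197 > 0  ⇒  (a,b)_∞ = +1.
v=53: a=53^2·(≡21), b=53^5·(≡25) mod 53; (21|53)=-1, (25|53)=+1; (−1)^{2·5·26}·(-1)^5·(+1)^2 = -1.
Ram(12831, 8387197) = {13, 37, 47, 53}; no ℚ_13-point on the conic.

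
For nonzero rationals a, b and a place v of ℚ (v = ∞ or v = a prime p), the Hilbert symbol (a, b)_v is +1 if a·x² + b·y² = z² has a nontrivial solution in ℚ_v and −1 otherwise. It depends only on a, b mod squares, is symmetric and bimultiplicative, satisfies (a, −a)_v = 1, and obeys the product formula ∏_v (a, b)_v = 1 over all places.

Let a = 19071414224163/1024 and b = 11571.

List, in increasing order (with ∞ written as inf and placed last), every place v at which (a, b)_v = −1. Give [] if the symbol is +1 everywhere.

(a, b) ≡ (323, 11571) mod (ℚ^×)²; places V = {2, 3, 7, 17, 19, 29, ∞}.
(a,b)_2: α=-10, β=0; u≡3, v≡3 (mod 8); ε(u)ε(v)=1·1, αω(v)=-10·1, βω(u)=0·1; sum ≡ 1  ⇒  -1.
(a,b)_19: α=3, u≡4; β=1, v≡1 (mod 19); (4|19)=+1, (1|19)=+1; sign (−1)^1·+1^1·+1^3 = -1.
(a,b)_29: α=2, u≡5; β=1, v≡22 (mod 29); (5|29)=+1, (22|29)=+1; sign (−1)^0·+1^1·+1^2 = +1.
(a,b)_7: α=4, u≡1; β=1, v≡1 (mod 7); (1|7)=+1, (1|7)=+1; sign (−1)^0·+1^1·+1^4 = +1.
(a,b)_17: α=1, u≡16; β=0, v≡11 (mod 17); (16|17)=+1, (11|17)=-1; sign (−1)^0·+1^0·-1^1 = -1.
(a,b)_3: α=4, u≡2; β=1, v≡2 (mod 3); (2|3)=-1, (2|3)=-1; sign (−1)^0·-1^1·-1^4 = -1.
(a,b)_∞: sgn(323)=+, sgn(11571)=+, so +1.
|Ram(323, 11571)| = 4, even; anisotropic at {2, 3, 17, 19}.

[2, 3, 17, 19]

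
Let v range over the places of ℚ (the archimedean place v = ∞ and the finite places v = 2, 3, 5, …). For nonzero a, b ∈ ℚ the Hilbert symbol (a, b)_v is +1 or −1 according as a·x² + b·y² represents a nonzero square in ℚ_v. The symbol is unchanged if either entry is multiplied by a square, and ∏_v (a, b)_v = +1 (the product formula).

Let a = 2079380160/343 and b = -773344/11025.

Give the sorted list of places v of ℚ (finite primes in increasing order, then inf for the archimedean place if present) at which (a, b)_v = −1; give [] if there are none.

Mod squares: a ≡ 23205, b ≡ -286. Check v ∈ {∞, 2, 3, 5, 7, 11, 13, 17}.
v=3: a=3^5·(≡1), b=3^-2·(≡2) mod 3; (1|3)=+1, (2|3)=-1; (−1)^{5·-2·1}·(+1)^-2·(-1)^5 = -1.
v=13: a=13^1·(≡12), b=13^3·(≡12) mod 13; (12|13)=+1, (12|13)=+1; (−1)^{1·3·6}·(+1)^3·(+1)^1 = +1.
v=2: v_2(a)=6, v_2(b)=5; units ≡ 5, 1 (mod 8); ε·ε+αω+βω = 0·0+6·0+5·1 ≡ 1  ⇒  (a,b)_2 = -1.
v=17: a=17^1·(≡6), b=17^0·(≡6) mod 17; (6|17)=-1, (6|17)=-1; (−1)^{1·0·8}·(-1)^0·(-1)^1 = -1.
v=5: a=5^1·(≡4), b=5^-2·(≡1) mod 5; (4|5)=+1, (1|5)=+1; (−1)^{1·-2·2}·(+1)^-2·(+1)^1 = +1.
v=7: a=7^-3·(≡4), b=7^-2·(≡2) mod 7; (4|7)=+1, (2|7)=+1; (−1)^{-3·-2·3}·(+1)^-2·(+1)^-3 = +1.
v=11: a=11^2·(≡6), b=11^1·(≡10) mod 11; (6|11)=-1, (10|11)=-1; (−1)^{2·1·5}·(-1)^1·(-1)^2 = -1.
v=∞: 23205 > 0 and -286 < 0  ⇒  (a,b)_∞ = +1.
(23205, -286 / ℚ) ramifies at {2, 3, 11, 17}: a division algebra.

[2, 3, 11, 17]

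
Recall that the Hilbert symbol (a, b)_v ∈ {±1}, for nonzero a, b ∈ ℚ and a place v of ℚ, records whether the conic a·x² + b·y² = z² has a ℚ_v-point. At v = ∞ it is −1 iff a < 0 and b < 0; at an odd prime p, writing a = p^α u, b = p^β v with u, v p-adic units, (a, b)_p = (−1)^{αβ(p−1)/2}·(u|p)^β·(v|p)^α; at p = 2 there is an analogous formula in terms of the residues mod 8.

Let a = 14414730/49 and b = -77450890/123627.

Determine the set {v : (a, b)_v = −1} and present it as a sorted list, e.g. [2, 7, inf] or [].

Mod squares: a ≡ 330, b ≡ -30. Check v ∈ {∞, 2, 3, 5, 7, 11, 19, 23, 29}.
v=7: a=7^-2·(≡1), b=7^-2·(≡5) mod 7; (1|7)=+1, (5|7)=-1; (−1)^{-2·-2·3}·(+1)^-2·(-1)^-2 = +1.
v=∞: 330 > 0 and -30 < 0  ⇒  (a,b)_∞ = +1.
v=11: a=11^3·(≡10), b=11^4·(≡5) mod 11; (10|11)=-1, (5|11)=+1; (−1)^{3·4·5}·(-1)^4·(+1)^3 = +1.
v=29: a=29^0·(≡14), b=29^-2·(≡24) mod 29; (14|29)=-1, (24|29)=+1; (−1)^{0·-2·14}·(-1)^-2·(+1)^0 = +1.
v=23: a=23^0·(≡3), b=23^2·(≡4) mod 23; (3|23)=+1, (4|23)=+1; (−1)^{0·2·11}·(+1)^2·(+1)^0 = +1.
v=5: a=5^1·(≡4), b=5^1·(≡1) mod 5; (4|5)=+1, (1|5)=+1; (−1)^{1·1·2}·(+1)^1·(+1)^1 = +1.
v=19: a=19^2·(≡1), b=19^0·(≡2) mod 19; (1|19)=+1, (2|19)=-1; (−1)^{2·0·9}·(+1)^0·(-1)^2 = +1.
v=2: v_2(a)=1, v_2(b)=1; units ≡ 5, 1 (mod 8); ε·ε+αω+βω = 0·0+1·0+1·1 ≡ 1  ⇒  (a,b)_2 = -1.
v=3: a=3^1·(≡2), b=3^-1·(≡2) mod 3; (2|3)=-1, (2|3)=-1; (−1)^{1·-1·1}·(-1)^-1·(-1)^1 = -1.
|Ram(330, -30)| = 2, even; anisotropic at {2, 3}.

[2, 3]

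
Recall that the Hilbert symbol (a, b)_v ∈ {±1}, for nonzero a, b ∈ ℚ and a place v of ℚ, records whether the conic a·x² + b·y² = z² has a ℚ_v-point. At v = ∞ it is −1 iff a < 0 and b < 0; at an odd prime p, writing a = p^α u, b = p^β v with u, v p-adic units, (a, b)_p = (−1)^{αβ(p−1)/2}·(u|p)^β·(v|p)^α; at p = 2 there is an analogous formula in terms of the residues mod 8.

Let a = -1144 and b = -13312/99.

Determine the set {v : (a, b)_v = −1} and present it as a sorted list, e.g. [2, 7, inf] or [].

[13, inf]

(a, b) ≡ (-286, -143) mod (ℚ^×)²; places V = {2, 3, 11, 13, ∞}.
(a,b)_2: α=3, β=10; u≡1, v≡1 (mod 8); ε(u)ε(v)=0·0, αω(v)=3·0, βω(u)=10·0; sum ≡ 0  ⇒  +1.
(a,b)_3: α=0, u≡2; β=-2, v≡1 (mod 3); (2|3)=-1, (1|3)=+1; sign (−1)^0·-1^-2·+1^0 = +1.
(a,b)_13: α=1, u≡3; β=1, v≡2 (mod 13); (3|13)=+1, (2|13)=-1; sign (−1)^0·+1^1·-1^1 = -1.
(a,b)_11: α=1, u≡6; β=-1, v≡1 (mod 11); (6|11)=-1, (1|11)=+1; sign (−1)^1·-1^-1·+1^1 = +1.
(a,b)_∞: sgn(-286)=−, sgn(-143)=−, so -1.
(-286, -143 / ℚ) ramifies at {13, ∞}: a division algebra.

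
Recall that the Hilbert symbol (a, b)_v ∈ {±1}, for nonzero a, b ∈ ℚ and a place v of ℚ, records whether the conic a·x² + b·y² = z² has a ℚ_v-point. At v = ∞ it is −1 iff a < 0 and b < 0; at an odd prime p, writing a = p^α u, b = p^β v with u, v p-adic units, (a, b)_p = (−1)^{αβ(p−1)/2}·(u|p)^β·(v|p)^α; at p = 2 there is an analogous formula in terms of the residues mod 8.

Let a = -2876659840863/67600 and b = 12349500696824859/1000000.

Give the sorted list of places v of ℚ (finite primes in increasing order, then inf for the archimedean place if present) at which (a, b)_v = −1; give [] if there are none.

(a, b) ≡ (-1927, 102131) mod (ℚ^×)²; places V = {2, 3, 5, 13, 41, 47, 53, ∞}.
(a,b)_47: α=1, u≡24; β=1, v≡43 (mod 47); (24|47)=+1, (43|47)=-1; sign (−1)^1·+1^1·-1^1 = +1.
(a,b)_41: α=1, u≡27; β=1, v≡20 (mod 41); (27|41)=-1, (20|41)=+1; sign (−1)^0·-1^1·+1^1 = -1.
(a,b)_2: α=-4, β=-6; u≡1, v≡3 (mod 8); ε(u)ε(v)=0·1, αω(v)=-4·1, βω(u)=-6·0; sum ≡ 0  ⇒  +1.
(a,b)_3: α=12, u≡2; β=16, v≡2 (mod 3); (2|3)=-1, (2|3)=-1; sign (−1)^0·-1^16·-1^12 = +1.
(a,b)_53: α=2, u≡3; β=3, v≡48 (mod 53); (3|53)=-1, (48|53)=-1; sign (−1)^0·-1^3·-1^2 = -1.
(a,b)_13: α=-2, u≡1; β=0, v≡9 (mod 13); (1|13)=+1, (9|13)=+1; sign (−1)^0·+1^0·+1^-2 = +1.
(a,b)_5: α=-2, u≡3; β=-6, v≡1 (mod 5); (3|5)=-1, (1|5)=+1; sign (−1)^0·-1^-6·+1^-2 = +1.
(a,b)_∞: sgn(-1927)=−, sgn(102131)=+, so +1.
|Ram(-1927, 102131)| = 2, even; anisotropic at {41, 53}.

[41, 53]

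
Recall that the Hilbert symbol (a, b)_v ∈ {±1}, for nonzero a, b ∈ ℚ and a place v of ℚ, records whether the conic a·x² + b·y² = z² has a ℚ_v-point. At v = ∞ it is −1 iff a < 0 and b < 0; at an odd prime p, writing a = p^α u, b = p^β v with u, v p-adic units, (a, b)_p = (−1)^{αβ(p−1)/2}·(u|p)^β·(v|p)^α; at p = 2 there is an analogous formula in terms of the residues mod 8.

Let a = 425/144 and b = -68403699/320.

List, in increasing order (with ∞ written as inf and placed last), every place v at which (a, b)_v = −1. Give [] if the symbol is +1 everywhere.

[5, 7]

Mod squares: a ≡ 17, b ≡ -455. Check v ∈ {∞, 2, 3, 5, 7, 13, 17}.
v=7: a=7^0·(≡3), b=7^1·(≡3) mod 7; (3|7)=-1, (3|7)=-1; (−1)^{0·1·3}·(-1)^1·(-1)^0 = -1.
v=5: a=5^2·(≡3), b=5^-1·(≡4) mod 5; (3|5)=-1, (4|5)=+1; (−1)^{2·-1·2}·(-1)^-1·(+1)^2 = -1.
v=2: v_2(a)=-4, v_2(b)=-6; units ≡ 1, 1 (mod 8); ε·ε+αω+βω = 0·0+-4·0+-6·0 ≡ 0  ⇒  (a,b)_2 = +1.
v=17: a=17^1·(≡1), b=17^4·(≡1) mod 17; (1|17)=+1, (1|17)=+1; (−1)^{1·4·8}·(+1)^4·(+1)^1 = +1.
v=3: a=3^-2·(≡2), b=3^2·(≡1) mod 3; (2|3)=-1, (1|3)=+1; (−1)^{-2·2·1}·(-1)^2·(+1)^-2 = +1.
v=13: a=13^0·(≡9), b=13^1·(≡12) mod 13; (9|13)=+1, (12|13)=+1; (−1)^{0·1·6}·(+1)^1·(+1)^0 = +1.
v=∞: 17 > 0 and -455 < 0  ⇒  (a,b)_∞ = +1.
Ram(17, -455) = {5, 7}; no ℚ_5-point on the conic.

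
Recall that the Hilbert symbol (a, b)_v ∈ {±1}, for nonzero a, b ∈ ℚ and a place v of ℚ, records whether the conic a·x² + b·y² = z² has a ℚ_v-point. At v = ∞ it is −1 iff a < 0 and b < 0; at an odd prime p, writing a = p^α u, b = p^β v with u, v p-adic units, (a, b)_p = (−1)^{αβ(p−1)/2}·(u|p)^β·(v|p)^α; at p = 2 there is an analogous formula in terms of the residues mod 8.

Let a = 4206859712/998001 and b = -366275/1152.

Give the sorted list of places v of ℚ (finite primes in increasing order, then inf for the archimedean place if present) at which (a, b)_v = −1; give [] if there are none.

(a, b) ≡ (227447, -598) mod (ℚ^×)²; places V = {2, 3, 5, 7, 11, 13, 17, 23, 29, 31, 37, ∞}.
(a,b)_29: α=1, u≡4; β=0, v≡26 (mod 29); (4|29)=+1, (26|29)=-1; sign (−1)^0·+1^0·-1^1 = -1.
(a,b)_31: α=1, u≡13; β=0, v≡29 (mod 31); (13|31)=-1, (29|31)=-1; sign (−1)^0·-1^0·-1^1 = -1.
(a,b)_17: α=2, u≡16; β=0, v≡11 (mod 17); (16|17)=+1, (11|17)=-1; sign (−1)^0·+1^0·-1^2 = +1.
(a,b)_37: α=-2, u≡13; β=0, v≡5 (mod 37); (13|37)=-1, (5|37)=-1; sign (−1)^0·-1^0·-1^-2 = +1.
(a,b)_23: α=1, u≡11; β=1, v≡7 (mod 23); (11|23)=-1, (7|23)=-1; sign (−1)^1·-1^1·-1^1 = -1.
(a,b)_11: α=1, u≡10; β=0, v≡10 (mod 11); (10|11)=-1, (10|11)=-1; sign (−1)^0·-1^0·-1^1 = -1.
(a,b)_5: α=0, u≡2; β=2, v≡2 (mod 5); (2|5)=-1, (2|5)=-1; sign (−1)^0·-1^2·-1^0 = +1.
(a,b)_2: α=6, β=-7; u≡7, v≡5 (mod 8); ε(u)ε(v)=1·0, αω(v)=6·1, βω(u)=-7·0; sum ≡ 0  ⇒  +1.
(a,b)_7: α=0, u≡5; β=2, v≡2 (mod 7); (5|7)=-1, (2|7)=+1; sign (−1)^0·-1^2·+1^0 = +1.
(a,b)_∞: sgn(227447)=+, sgn(-598)=−, so +1.
(a,b)_3: α=-6, u≡2; β=-2, v≡2 (mod 3); (2|3)=-1, (2|3)=-1; sign (−1)^0·-1^-2·-1^-6 = +1.
(a,b)_13: α=0, u≡4; β=1, v≡6 (mod 13); (4|13)=+1, (6|13)=-1; sign (−1)^0·+1^1·-1^0 = +1.
Ram(227447, -598) = {11, 23, 29, 31}; no ℚ_11-point on the conic.

[11, 23, 29, 31]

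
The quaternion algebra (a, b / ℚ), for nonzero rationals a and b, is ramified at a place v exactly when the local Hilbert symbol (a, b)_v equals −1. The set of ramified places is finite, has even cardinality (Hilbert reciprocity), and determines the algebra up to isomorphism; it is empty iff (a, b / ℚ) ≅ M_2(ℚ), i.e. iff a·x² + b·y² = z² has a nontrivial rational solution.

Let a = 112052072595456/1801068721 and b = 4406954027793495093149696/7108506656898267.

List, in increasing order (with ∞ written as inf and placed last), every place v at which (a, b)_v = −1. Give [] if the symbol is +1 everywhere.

(a, b) ≡ (119, 798) mod (ℚ^×)²; places V = {2, 3, 7, 11, 17, 19, 31, 37, ∞}.
(a,b)_2: α=14, β=23; u≡7, v≡7 (mod 8); ε(u)ε(v)=1·1, αω(v)=14·0, βω(u)=23·0; sum ≡ 1  ⇒  -1.
(a,b)_∞: sgn(119)=+, sgn(798)=+, so +1.
(a,b)_7: α=3, u≡5; β=5, v≡2 (mod 7); (5|7)=-1, (2|7)=+1; sign (−1)^1·-1^5·+1^3 = +1.
(a,b)_11: α=0, u≡4; β=2, v≡8 (mod 11); (4|11)=+1, (8|11)=-1; sign (−1)^0·+1^2·-1^0 = +1.
(a,b)_17: α=1, u≡14; β=2, v≡2 (mod 17); (14|17)=-1, (2|17)=+1; sign (−1)^0·-1^2·+1^1 = +1.
(a,b)_37: α=-4, u≡8; β=-6, v≡34 (mod 37); (8|37)=-1, (34|37)=+1; sign (−1)^0·-1^-6·+1^-4 = +1.
(a,b)_31: α=-2, u≡30; β=-4, v≡21 (mod 31); (30|31)=-1, (21|31)=-1; sign (−1)^0·-1^-4·-1^-2 = +1.
(a,b)_19: α=4, u≡4; β=7, v≡7 (mod 19); (4|19)=+1, (7|19)=+1; sign (−1)^0·+1^7·+1^4 = +1.
(a,b)_3: α=2, u≡2; β=-1, v≡2 (mod 3); (2|3)=-1, (2|3)=-1; sign (−1)^0·-1^-1·-1^2 = -1.
|Ram(119, 798)| = 2, even; anisotropic at {2, 3}.

[2, 3]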